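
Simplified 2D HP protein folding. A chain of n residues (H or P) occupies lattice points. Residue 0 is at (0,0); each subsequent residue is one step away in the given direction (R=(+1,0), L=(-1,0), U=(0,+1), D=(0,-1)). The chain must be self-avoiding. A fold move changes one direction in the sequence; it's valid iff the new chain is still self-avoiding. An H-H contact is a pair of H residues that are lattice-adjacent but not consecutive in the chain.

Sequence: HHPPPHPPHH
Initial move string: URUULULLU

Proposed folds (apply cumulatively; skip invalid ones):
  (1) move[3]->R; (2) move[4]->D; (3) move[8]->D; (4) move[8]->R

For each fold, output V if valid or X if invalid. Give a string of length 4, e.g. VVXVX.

Initial: URUULULLU -> [(0, 0), (0, 1), (1, 1), (1, 2), (1, 3), (0, 3), (0, 4), (-1, 4), (-2, 4), (-2, 5)]
Fold 1: move[3]->R => URURLULLU INVALID (collision), skipped
Fold 2: move[4]->D => URUUDULLU INVALID (collision), skipped
Fold 3: move[8]->D => URUULULLD VALID
Fold 4: move[8]->R => URUULULLR INVALID (collision), skipped

Answer: XXVX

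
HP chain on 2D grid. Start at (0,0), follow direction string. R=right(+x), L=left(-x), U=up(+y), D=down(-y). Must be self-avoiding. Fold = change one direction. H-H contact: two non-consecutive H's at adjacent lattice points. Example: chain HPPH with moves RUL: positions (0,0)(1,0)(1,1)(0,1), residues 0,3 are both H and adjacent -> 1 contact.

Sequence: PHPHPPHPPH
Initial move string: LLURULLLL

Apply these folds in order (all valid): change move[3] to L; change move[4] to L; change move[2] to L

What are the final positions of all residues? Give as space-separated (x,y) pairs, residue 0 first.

Answer: (0,0) (-1,0) (-2,0) (-3,0) (-4,0) (-5,0) (-6,0) (-7,0) (-8,0) (-9,0)

Derivation:
Initial moves: LLURULLLL
Fold: move[3]->L => LLULULLLL (positions: [(0, 0), (-1, 0), (-2, 0), (-2, 1), (-3, 1), (-3, 2), (-4, 2), (-5, 2), (-6, 2), (-7, 2)])
Fold: move[4]->L => LLULLLLLL (positions: [(0, 0), (-1, 0), (-2, 0), (-2, 1), (-3, 1), (-4, 1), (-5, 1), (-6, 1), (-7, 1), (-8, 1)])
Fold: move[2]->L => LLLLLLLLL (positions: [(0, 0), (-1, 0), (-2, 0), (-3, 0), (-4, 0), (-5, 0), (-6, 0), (-7, 0), (-8, 0), (-9, 0)])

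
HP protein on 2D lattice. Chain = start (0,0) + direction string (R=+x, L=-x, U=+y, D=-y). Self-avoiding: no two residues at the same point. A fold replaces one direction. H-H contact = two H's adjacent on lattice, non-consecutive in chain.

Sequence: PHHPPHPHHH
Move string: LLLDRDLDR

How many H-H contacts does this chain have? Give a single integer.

Positions: [(0, 0), (-1, 0), (-2, 0), (-3, 0), (-3, -1), (-2, -1), (-2, -2), (-3, -2), (-3, -3), (-2, -3)]
H-H contact: residue 2 @(-2,0) - residue 5 @(-2, -1)

Answer: 1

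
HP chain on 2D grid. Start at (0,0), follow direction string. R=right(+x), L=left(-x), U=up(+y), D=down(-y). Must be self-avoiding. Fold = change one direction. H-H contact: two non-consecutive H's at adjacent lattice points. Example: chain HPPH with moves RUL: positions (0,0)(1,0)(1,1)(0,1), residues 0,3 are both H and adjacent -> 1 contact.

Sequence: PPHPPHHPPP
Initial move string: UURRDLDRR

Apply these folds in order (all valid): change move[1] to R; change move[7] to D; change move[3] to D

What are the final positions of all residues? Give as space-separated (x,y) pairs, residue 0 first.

Answer: (0,0) (0,1) (1,1) (2,1) (2,0) (2,-1) (1,-1) (1,-2) (1,-3) (2,-3)

Derivation:
Initial moves: UURRDLDRR
Fold: move[1]->R => URRRDLDRR (positions: [(0, 0), (0, 1), (1, 1), (2, 1), (3, 1), (3, 0), (2, 0), (2, -1), (3, -1), (4, -1)])
Fold: move[7]->D => URRRDLDDR (positions: [(0, 0), (0, 1), (1, 1), (2, 1), (3, 1), (3, 0), (2, 0), (2, -1), (2, -2), (3, -2)])
Fold: move[3]->D => URRDDLDDR (positions: [(0, 0), (0, 1), (1, 1), (2, 1), (2, 0), (2, -1), (1, -1), (1, -2), (1, -3), (2, -3)])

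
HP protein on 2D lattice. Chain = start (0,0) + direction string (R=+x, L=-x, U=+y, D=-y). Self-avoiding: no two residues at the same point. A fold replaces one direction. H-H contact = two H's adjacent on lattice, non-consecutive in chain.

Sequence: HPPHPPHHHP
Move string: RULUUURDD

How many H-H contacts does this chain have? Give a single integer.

Answer: 1

Derivation:
Positions: [(0, 0), (1, 0), (1, 1), (0, 1), (0, 2), (0, 3), (0, 4), (1, 4), (1, 3), (1, 2)]
H-H contact: residue 0 @(0,0) - residue 3 @(0, 1)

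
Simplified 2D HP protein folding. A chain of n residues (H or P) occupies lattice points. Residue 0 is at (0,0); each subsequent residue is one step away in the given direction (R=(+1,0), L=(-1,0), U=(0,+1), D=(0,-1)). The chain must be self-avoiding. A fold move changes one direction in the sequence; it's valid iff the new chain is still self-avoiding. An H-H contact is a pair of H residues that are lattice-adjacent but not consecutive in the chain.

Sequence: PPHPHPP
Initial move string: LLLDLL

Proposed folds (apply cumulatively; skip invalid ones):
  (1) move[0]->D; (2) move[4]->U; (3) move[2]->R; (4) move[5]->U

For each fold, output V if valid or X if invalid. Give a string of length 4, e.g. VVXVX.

Initial: LLLDLL -> [(0, 0), (-1, 0), (-2, 0), (-3, 0), (-3, -1), (-4, -1), (-5, -1)]
Fold 1: move[0]->D => DLLDLL VALID
Fold 2: move[4]->U => DLLDUL INVALID (collision), skipped
Fold 3: move[2]->R => DLRDLL INVALID (collision), skipped
Fold 4: move[5]->U => DLLDLU VALID

Answer: VXXV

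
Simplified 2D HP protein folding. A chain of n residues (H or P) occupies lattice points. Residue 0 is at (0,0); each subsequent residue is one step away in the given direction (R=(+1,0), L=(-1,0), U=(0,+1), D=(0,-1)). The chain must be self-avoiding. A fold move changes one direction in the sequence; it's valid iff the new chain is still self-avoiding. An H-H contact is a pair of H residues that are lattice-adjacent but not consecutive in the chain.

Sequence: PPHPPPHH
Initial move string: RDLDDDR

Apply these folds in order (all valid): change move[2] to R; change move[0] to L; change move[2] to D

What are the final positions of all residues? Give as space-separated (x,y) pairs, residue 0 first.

Initial moves: RDLDDDR
Fold: move[2]->R => RDRDDDR (positions: [(0, 0), (1, 0), (1, -1), (2, -1), (2, -2), (2, -3), (2, -4), (3, -4)])
Fold: move[0]->L => LDRDDDR (positions: [(0, 0), (-1, 0), (-1, -1), (0, -1), (0, -2), (0, -3), (0, -4), (1, -4)])
Fold: move[2]->D => LDDDDDR (positions: [(0, 0), (-1, 0), (-1, -1), (-1, -2), (-1, -3), (-1, -4), (-1, -5), (0, -5)])

Answer: (0,0) (-1,0) (-1,-1) (-1,-2) (-1,-3) (-1,-4) (-1,-5) (0,-5)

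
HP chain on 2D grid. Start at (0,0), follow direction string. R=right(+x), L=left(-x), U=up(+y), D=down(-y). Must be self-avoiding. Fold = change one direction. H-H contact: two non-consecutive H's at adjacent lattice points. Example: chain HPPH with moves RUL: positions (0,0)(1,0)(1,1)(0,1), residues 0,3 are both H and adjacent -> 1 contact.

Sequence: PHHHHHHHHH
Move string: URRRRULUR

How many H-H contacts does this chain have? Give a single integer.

Answer: 2

Derivation:
Positions: [(0, 0), (0, 1), (1, 1), (2, 1), (3, 1), (4, 1), (4, 2), (3, 2), (3, 3), (4, 3)]
H-H contact: residue 4 @(3,1) - residue 7 @(3, 2)
H-H contact: residue 6 @(4,2) - residue 9 @(4, 3)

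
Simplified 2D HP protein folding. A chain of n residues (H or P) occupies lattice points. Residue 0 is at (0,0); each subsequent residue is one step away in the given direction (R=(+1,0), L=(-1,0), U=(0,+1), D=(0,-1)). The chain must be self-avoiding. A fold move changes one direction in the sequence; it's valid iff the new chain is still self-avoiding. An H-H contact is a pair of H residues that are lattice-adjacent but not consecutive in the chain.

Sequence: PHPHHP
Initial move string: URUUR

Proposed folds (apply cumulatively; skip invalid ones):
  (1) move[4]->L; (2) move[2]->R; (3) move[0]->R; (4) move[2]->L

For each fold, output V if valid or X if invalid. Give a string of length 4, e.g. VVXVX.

Answer: VVVX

Derivation:
Initial: URUUR -> [(0, 0), (0, 1), (1, 1), (1, 2), (1, 3), (2, 3)]
Fold 1: move[4]->L => URUUL VALID
Fold 2: move[2]->R => URRUL VALID
Fold 3: move[0]->R => RRRUL VALID
Fold 4: move[2]->L => RRLUL INVALID (collision), skipped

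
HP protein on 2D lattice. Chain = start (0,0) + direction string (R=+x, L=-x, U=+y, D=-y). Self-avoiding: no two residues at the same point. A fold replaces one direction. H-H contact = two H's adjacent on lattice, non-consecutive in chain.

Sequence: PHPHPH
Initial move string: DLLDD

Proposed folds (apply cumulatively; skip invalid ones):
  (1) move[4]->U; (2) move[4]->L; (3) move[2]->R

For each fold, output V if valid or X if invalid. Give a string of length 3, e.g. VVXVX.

Initial: DLLDD -> [(0, 0), (0, -1), (-1, -1), (-2, -1), (-2, -2), (-2, -3)]
Fold 1: move[4]->U => DLLDU INVALID (collision), skipped
Fold 2: move[4]->L => DLLDL VALID
Fold 3: move[2]->R => DLRDL INVALID (collision), skipped

Answer: XVX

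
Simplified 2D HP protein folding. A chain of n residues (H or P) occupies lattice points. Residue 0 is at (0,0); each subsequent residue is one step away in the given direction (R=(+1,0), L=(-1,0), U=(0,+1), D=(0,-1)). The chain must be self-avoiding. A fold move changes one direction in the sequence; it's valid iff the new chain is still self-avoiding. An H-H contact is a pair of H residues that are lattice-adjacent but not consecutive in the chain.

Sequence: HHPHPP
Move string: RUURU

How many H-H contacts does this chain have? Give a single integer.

Positions: [(0, 0), (1, 0), (1, 1), (1, 2), (2, 2), (2, 3)]
No H-H contacts found.

Answer: 0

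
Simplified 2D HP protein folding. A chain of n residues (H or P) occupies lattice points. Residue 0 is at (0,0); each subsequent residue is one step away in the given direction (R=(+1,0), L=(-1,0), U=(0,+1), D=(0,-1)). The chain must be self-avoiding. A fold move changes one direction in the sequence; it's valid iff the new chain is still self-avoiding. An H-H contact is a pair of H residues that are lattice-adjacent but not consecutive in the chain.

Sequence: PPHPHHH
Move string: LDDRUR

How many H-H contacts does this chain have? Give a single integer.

Answer: 1

Derivation:
Positions: [(0, 0), (-1, 0), (-1, -1), (-1, -2), (0, -2), (0, -1), (1, -1)]
H-H contact: residue 2 @(-1,-1) - residue 5 @(0, -1)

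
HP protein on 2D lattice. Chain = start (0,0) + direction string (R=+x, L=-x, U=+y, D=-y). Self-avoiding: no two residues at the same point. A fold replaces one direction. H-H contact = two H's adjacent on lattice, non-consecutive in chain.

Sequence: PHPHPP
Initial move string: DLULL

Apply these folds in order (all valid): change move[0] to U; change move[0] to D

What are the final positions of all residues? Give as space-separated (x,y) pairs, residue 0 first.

Initial moves: DLULL
Fold: move[0]->U => ULULL (positions: [(0, 0), (0, 1), (-1, 1), (-1, 2), (-2, 2), (-3, 2)])
Fold: move[0]->D => DLULL (positions: [(0, 0), (0, -1), (-1, -1), (-1, 0), (-2, 0), (-3, 0)])

Answer: (0,0) (0,-1) (-1,-1) (-1,0) (-2,0) (-3,0)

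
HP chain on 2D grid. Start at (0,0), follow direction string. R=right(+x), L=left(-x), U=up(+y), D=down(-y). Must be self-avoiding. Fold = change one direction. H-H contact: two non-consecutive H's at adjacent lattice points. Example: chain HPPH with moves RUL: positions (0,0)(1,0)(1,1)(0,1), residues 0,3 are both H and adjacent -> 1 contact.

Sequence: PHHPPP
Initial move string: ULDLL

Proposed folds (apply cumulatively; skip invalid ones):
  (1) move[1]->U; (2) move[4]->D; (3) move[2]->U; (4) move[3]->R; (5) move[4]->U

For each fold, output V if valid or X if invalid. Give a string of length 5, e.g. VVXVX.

Initial: ULDLL -> [(0, 0), (0, 1), (-1, 1), (-1, 0), (-2, 0), (-3, 0)]
Fold 1: move[1]->U => UUDLL INVALID (collision), skipped
Fold 2: move[4]->D => ULDLD VALID
Fold 3: move[2]->U => ULULD VALID
Fold 4: move[3]->R => ULURD INVALID (collision), skipped
Fold 5: move[4]->U => ULULU VALID

Answer: XVVXV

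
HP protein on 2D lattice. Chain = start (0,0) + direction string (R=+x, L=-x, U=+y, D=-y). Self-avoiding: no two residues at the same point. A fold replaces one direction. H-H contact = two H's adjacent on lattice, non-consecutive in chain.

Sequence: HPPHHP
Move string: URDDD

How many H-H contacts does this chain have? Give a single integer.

Positions: [(0, 0), (0, 1), (1, 1), (1, 0), (1, -1), (1, -2)]
H-H contact: residue 0 @(0,0) - residue 3 @(1, 0)

Answer: 1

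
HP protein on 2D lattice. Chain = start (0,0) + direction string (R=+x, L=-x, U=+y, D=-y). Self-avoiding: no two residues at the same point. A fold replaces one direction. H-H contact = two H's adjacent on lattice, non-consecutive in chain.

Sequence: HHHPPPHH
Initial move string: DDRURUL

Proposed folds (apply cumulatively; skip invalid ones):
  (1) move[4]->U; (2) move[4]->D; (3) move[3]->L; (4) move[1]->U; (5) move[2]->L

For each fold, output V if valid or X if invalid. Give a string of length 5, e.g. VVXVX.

Initial: DDRURUL -> [(0, 0), (0, -1), (0, -2), (1, -2), (1, -1), (2, -1), (2, 0), (1, 0)]
Fold 1: move[4]->U => DDRUUUL VALID
Fold 2: move[4]->D => DDRUDUL INVALID (collision), skipped
Fold 3: move[3]->L => DDRLUUL INVALID (collision), skipped
Fold 4: move[1]->U => DURUUUL INVALID (collision), skipped
Fold 5: move[2]->L => DDLUUUL VALID

Answer: VXXXV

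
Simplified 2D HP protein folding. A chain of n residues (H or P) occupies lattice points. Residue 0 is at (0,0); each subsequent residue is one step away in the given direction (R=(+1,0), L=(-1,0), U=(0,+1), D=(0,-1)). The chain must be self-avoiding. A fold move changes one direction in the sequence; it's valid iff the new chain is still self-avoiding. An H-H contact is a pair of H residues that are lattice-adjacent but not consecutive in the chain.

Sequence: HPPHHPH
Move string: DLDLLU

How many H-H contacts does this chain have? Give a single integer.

Positions: [(0, 0), (0, -1), (-1, -1), (-1, -2), (-2, -2), (-3, -2), (-3, -1)]
No H-H contacts found.

Answer: 0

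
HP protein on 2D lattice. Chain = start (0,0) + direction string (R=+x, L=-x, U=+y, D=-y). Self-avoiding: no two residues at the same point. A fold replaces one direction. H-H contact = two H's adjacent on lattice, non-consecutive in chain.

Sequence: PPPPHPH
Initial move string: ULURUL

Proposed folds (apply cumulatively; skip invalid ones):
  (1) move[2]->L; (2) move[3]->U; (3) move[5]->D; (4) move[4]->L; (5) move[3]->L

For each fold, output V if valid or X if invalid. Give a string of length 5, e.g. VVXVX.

Initial: ULURUL -> [(0, 0), (0, 1), (-1, 1), (-1, 2), (0, 2), (0, 3), (-1, 3)]
Fold 1: move[2]->L => ULLRUL INVALID (collision), skipped
Fold 2: move[3]->U => ULUUUL VALID
Fold 3: move[5]->D => ULUUUD INVALID (collision), skipped
Fold 4: move[4]->L => ULUULL VALID
Fold 5: move[3]->L => ULULLL VALID

Answer: XVXVV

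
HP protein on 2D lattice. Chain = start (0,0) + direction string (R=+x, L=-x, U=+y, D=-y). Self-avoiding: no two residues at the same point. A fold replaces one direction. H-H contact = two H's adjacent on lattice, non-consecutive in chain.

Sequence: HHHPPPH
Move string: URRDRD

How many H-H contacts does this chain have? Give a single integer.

Positions: [(0, 0), (0, 1), (1, 1), (2, 1), (2, 0), (3, 0), (3, -1)]
No H-H contacts found.

Answer: 0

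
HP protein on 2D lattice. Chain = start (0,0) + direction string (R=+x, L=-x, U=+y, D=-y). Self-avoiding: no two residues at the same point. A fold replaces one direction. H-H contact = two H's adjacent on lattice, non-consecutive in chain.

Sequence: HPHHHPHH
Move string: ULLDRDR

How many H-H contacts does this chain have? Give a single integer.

Positions: [(0, 0), (0, 1), (-1, 1), (-2, 1), (-2, 0), (-1, 0), (-1, -1), (0, -1)]
H-H contact: residue 0 @(0,0) - residue 7 @(0, -1)

Answer: 1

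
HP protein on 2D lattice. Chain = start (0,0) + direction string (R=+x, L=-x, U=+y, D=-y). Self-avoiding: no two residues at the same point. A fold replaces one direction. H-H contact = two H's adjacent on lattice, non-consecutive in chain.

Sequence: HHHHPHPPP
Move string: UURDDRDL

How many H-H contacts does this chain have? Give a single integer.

Answer: 1

Derivation:
Positions: [(0, 0), (0, 1), (0, 2), (1, 2), (1, 1), (1, 0), (2, 0), (2, -1), (1, -1)]
H-H contact: residue 0 @(0,0) - residue 5 @(1, 0)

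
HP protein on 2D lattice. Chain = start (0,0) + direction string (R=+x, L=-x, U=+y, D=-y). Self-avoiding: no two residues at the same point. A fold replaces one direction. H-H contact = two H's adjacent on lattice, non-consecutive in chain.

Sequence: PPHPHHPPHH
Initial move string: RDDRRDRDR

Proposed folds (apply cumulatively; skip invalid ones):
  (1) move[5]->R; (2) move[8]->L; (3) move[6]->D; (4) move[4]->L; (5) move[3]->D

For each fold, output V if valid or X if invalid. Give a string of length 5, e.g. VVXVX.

Answer: VVVXV

Derivation:
Initial: RDDRRDRDR -> [(0, 0), (1, 0), (1, -1), (1, -2), (2, -2), (3, -2), (3, -3), (4, -3), (4, -4), (5, -4)]
Fold 1: move[5]->R => RDDRRRRDR VALID
Fold 2: move[8]->L => RDDRRRRDL VALID
Fold 3: move[6]->D => RDDRRRDDL VALID
Fold 4: move[4]->L => RDDRLRDDL INVALID (collision), skipped
Fold 5: move[3]->D => RDDDRRDDL VALID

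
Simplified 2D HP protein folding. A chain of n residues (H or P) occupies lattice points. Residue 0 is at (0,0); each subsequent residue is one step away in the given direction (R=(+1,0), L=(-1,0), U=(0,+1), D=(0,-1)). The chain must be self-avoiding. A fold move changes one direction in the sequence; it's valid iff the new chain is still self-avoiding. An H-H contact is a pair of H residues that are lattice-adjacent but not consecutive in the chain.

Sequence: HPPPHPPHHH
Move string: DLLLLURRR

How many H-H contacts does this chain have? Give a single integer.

Positions: [(0, 0), (0, -1), (-1, -1), (-2, -1), (-3, -1), (-4, -1), (-4, 0), (-3, 0), (-2, 0), (-1, 0)]
H-H contact: residue 0 @(0,0) - residue 9 @(-1, 0)
H-H contact: residue 4 @(-3,-1) - residue 7 @(-3, 0)

Answer: 2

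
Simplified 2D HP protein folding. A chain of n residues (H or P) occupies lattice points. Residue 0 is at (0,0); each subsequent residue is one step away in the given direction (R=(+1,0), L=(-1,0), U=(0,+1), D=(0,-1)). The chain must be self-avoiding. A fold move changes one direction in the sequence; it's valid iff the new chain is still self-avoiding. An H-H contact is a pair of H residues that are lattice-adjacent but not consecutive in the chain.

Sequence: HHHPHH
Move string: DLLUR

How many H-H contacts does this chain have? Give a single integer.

Positions: [(0, 0), (0, -1), (-1, -1), (-2, -1), (-2, 0), (-1, 0)]
H-H contact: residue 0 @(0,0) - residue 5 @(-1, 0)
H-H contact: residue 2 @(-1,-1) - residue 5 @(-1, 0)

Answer: 2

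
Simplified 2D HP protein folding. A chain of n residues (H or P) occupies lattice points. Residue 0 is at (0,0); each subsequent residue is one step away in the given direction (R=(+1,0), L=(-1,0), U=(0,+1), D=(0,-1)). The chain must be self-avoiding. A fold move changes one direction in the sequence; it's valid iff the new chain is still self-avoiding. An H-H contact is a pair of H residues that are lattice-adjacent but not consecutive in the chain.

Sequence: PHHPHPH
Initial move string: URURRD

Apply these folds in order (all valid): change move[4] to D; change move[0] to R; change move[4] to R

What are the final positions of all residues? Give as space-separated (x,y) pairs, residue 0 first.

Answer: (0,0) (1,0) (2,0) (2,1) (3,1) (4,1) (4,0)

Derivation:
Initial moves: URURRD
Fold: move[4]->D => URURDD (positions: [(0, 0), (0, 1), (1, 1), (1, 2), (2, 2), (2, 1), (2, 0)])
Fold: move[0]->R => RRURDD (positions: [(0, 0), (1, 0), (2, 0), (2, 1), (3, 1), (3, 0), (3, -1)])
Fold: move[4]->R => RRURRD (positions: [(0, 0), (1, 0), (2, 0), (2, 1), (3, 1), (4, 1), (4, 0)])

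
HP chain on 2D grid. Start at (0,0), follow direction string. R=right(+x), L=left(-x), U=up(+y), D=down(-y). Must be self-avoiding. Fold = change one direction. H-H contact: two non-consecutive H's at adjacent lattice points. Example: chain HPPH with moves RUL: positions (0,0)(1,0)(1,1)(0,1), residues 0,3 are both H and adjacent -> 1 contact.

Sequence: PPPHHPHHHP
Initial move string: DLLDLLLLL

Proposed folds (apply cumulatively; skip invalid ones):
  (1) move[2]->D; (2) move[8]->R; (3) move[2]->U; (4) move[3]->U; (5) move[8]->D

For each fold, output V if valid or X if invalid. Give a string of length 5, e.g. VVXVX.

Answer: VXXXV

Derivation:
Initial: DLLDLLLLL -> [(0, 0), (0, -1), (-1, -1), (-2, -1), (-2, -2), (-3, -2), (-4, -2), (-5, -2), (-6, -2), (-7, -2)]
Fold 1: move[2]->D => DLDDLLLLL VALID
Fold 2: move[8]->R => DLDDLLLLR INVALID (collision), skipped
Fold 3: move[2]->U => DLUDLLLLL INVALID (collision), skipped
Fold 4: move[3]->U => DLDULLLLL INVALID (collision), skipped
Fold 5: move[8]->D => DLDDLLLLD VALID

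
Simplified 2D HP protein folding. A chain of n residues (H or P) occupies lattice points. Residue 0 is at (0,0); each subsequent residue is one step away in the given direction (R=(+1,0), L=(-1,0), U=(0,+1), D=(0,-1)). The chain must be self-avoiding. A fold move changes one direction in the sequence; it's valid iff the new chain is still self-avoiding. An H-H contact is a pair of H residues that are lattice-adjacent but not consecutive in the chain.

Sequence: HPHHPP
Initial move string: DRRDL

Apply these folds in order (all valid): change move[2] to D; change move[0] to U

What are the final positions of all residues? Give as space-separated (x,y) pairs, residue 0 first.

Answer: (0,0) (0,1) (1,1) (1,0) (1,-1) (0,-1)

Derivation:
Initial moves: DRRDL
Fold: move[2]->D => DRDDL (positions: [(0, 0), (0, -1), (1, -1), (1, -2), (1, -3), (0, -3)])
Fold: move[0]->U => URDDL (positions: [(0, 0), (0, 1), (1, 1), (1, 0), (1, -1), (0, -1)])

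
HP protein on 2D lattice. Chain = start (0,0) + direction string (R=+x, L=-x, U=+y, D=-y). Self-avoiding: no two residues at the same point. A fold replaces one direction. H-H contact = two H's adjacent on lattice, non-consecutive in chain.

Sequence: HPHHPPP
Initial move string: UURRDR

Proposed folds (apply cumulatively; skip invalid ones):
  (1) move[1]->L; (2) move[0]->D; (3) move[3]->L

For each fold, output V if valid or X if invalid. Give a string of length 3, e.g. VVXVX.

Initial: UURRDR -> [(0, 0), (0, 1), (0, 2), (1, 2), (2, 2), (2, 1), (3, 1)]
Fold 1: move[1]->L => ULRRDR INVALID (collision), skipped
Fold 2: move[0]->D => DURRDR INVALID (collision), skipped
Fold 3: move[3]->L => UURLDR INVALID (collision), skipped

Answer: XXX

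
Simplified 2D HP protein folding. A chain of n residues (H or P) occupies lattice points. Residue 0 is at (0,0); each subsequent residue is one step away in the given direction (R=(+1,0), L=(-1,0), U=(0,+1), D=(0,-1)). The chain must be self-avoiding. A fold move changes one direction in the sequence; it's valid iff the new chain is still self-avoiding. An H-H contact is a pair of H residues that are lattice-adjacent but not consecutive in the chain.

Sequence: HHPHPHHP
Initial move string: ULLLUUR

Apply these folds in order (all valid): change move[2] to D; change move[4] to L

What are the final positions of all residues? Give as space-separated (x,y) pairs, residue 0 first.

Initial moves: ULLLUUR
Fold: move[2]->D => ULDLUUR (positions: [(0, 0), (0, 1), (-1, 1), (-1, 0), (-2, 0), (-2, 1), (-2, 2), (-1, 2)])
Fold: move[4]->L => ULDLLUR (positions: [(0, 0), (0, 1), (-1, 1), (-1, 0), (-2, 0), (-3, 0), (-3, 1), (-2, 1)])

Answer: (0,0) (0,1) (-1,1) (-1,0) (-2,0) (-3,0) (-3,1) (-2,1)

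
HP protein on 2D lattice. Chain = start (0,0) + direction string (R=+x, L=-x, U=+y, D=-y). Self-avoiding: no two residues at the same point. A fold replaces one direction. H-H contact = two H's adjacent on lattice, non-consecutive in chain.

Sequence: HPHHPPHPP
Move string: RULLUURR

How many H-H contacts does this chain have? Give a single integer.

Answer: 1

Derivation:
Positions: [(0, 0), (1, 0), (1, 1), (0, 1), (-1, 1), (-1, 2), (-1, 3), (0, 3), (1, 3)]
H-H contact: residue 0 @(0,0) - residue 3 @(0, 1)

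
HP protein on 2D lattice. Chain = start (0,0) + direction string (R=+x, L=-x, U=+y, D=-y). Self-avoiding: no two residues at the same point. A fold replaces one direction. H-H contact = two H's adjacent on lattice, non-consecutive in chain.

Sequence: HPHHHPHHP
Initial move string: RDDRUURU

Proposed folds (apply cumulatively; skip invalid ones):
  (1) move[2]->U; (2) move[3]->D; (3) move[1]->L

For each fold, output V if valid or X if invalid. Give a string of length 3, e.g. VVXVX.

Initial: RDDRUURU -> [(0, 0), (1, 0), (1, -1), (1, -2), (2, -2), (2, -1), (2, 0), (3, 0), (3, 1)]
Fold 1: move[2]->U => RDURUURU INVALID (collision), skipped
Fold 2: move[3]->D => RDDDUURU INVALID (collision), skipped
Fold 3: move[1]->L => RLDRUURU INVALID (collision), skipped

Answer: XXX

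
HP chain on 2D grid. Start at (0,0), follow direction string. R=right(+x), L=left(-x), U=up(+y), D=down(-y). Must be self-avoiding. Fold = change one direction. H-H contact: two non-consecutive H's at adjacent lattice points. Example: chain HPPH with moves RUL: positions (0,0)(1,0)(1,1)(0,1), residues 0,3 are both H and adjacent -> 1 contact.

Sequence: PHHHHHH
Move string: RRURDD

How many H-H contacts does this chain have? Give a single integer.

Answer: 1

Derivation:
Positions: [(0, 0), (1, 0), (2, 0), (2, 1), (3, 1), (3, 0), (3, -1)]
H-H contact: residue 2 @(2,0) - residue 5 @(3, 0)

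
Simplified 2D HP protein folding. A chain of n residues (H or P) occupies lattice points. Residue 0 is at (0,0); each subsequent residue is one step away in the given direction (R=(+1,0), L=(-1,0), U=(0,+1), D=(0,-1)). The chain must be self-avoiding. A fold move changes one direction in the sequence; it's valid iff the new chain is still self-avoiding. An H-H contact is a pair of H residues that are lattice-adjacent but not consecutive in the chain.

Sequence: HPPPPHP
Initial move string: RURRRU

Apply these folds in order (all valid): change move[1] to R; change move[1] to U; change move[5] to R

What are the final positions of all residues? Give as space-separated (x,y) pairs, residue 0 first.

Answer: (0,0) (1,0) (1,1) (2,1) (3,1) (4,1) (5,1)

Derivation:
Initial moves: RURRRU
Fold: move[1]->R => RRRRRU (positions: [(0, 0), (1, 0), (2, 0), (3, 0), (4, 0), (5, 0), (5, 1)])
Fold: move[1]->U => RURRRU (positions: [(0, 0), (1, 0), (1, 1), (2, 1), (3, 1), (4, 1), (4, 2)])
Fold: move[5]->R => RURRRR (positions: [(0, 0), (1, 0), (1, 1), (2, 1), (3, 1), (4, 1), (5, 1)])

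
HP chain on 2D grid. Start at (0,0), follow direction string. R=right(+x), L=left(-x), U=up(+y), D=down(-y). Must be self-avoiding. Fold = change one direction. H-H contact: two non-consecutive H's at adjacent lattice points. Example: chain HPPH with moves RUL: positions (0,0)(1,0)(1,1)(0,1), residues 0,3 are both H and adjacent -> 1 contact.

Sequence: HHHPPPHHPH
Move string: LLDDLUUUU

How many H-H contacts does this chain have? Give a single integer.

Positions: [(0, 0), (-1, 0), (-2, 0), (-2, -1), (-2, -2), (-3, -2), (-3, -1), (-3, 0), (-3, 1), (-3, 2)]
H-H contact: residue 2 @(-2,0) - residue 7 @(-3, 0)

Answer: 1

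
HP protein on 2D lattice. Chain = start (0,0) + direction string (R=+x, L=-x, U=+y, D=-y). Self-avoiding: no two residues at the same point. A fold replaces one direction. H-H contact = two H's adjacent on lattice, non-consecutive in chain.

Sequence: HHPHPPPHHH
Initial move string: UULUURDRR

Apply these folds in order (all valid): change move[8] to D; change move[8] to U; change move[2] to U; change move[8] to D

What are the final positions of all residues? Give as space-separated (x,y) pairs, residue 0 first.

Initial moves: UULUURDRR
Fold: move[8]->D => UULUURDRD (positions: [(0, 0), (0, 1), (0, 2), (-1, 2), (-1, 3), (-1, 4), (0, 4), (0, 3), (1, 3), (1, 2)])
Fold: move[8]->U => UULUURDRU (positions: [(0, 0), (0, 1), (0, 2), (-1, 2), (-1, 3), (-1, 4), (0, 4), (0, 3), (1, 3), (1, 4)])
Fold: move[2]->U => UUUUURDRU (positions: [(0, 0), (0, 1), (0, 2), (0, 3), (0, 4), (0, 5), (1, 5), (1, 4), (2, 4), (2, 5)])
Fold: move[8]->D => UUUUURDRD (positions: [(0, 0), (0, 1), (0, 2), (0, 3), (0, 4), (0, 5), (1, 5), (1, 4), (2, 4), (2, 3)])

Answer: (0,0) (0,1) (0,2) (0,3) (0,4) (0,5) (1,5) (1,4) (2,4) (2,3)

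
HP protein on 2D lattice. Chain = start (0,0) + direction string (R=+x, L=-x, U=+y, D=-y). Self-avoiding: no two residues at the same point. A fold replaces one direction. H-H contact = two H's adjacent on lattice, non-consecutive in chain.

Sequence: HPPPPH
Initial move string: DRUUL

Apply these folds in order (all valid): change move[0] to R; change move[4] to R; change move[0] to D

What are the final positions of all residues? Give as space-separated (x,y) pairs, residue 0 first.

Answer: (0,0) (0,-1) (1,-1) (1,0) (1,1) (2,1)

Derivation:
Initial moves: DRUUL
Fold: move[0]->R => RRUUL (positions: [(0, 0), (1, 0), (2, 0), (2, 1), (2, 2), (1, 2)])
Fold: move[4]->R => RRUUR (positions: [(0, 0), (1, 0), (2, 0), (2, 1), (2, 2), (3, 2)])
Fold: move[0]->D => DRUUR (positions: [(0, 0), (0, -1), (1, -1), (1, 0), (1, 1), (2, 1)])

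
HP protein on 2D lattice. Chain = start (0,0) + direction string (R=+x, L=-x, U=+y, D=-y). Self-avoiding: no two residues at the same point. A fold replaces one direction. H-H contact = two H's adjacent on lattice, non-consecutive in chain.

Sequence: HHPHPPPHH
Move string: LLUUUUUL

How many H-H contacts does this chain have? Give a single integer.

Answer: 0

Derivation:
Positions: [(0, 0), (-1, 0), (-2, 0), (-2, 1), (-2, 2), (-2, 3), (-2, 4), (-2, 5), (-3, 5)]
No H-H contacts found.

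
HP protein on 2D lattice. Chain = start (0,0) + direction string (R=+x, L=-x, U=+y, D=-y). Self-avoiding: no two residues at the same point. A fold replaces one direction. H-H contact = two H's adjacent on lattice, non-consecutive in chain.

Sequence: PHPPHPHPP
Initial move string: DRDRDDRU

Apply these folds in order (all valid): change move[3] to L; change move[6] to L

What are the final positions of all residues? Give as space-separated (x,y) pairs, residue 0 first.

Initial moves: DRDRDDRU
Fold: move[3]->L => DRDLDDRU (positions: [(0, 0), (0, -1), (1, -1), (1, -2), (0, -2), (0, -3), (0, -4), (1, -4), (1, -3)])
Fold: move[6]->L => DRDLDDLU (positions: [(0, 0), (0, -1), (1, -1), (1, -2), (0, -2), (0, -3), (0, -4), (-1, -4), (-1, -3)])

Answer: (0,0) (0,-1) (1,-1) (1,-2) (0,-2) (0,-3) (0,-4) (-1,-4) (-1,-3)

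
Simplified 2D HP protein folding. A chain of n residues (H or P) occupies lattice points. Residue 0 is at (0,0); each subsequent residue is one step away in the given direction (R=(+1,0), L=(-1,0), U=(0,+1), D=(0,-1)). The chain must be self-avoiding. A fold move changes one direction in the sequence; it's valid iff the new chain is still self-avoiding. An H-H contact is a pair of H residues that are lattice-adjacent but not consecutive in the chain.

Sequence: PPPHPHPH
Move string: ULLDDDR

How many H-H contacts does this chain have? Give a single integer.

Positions: [(0, 0), (0, 1), (-1, 1), (-2, 1), (-2, 0), (-2, -1), (-2, -2), (-1, -2)]
No H-H contacts found.

Answer: 0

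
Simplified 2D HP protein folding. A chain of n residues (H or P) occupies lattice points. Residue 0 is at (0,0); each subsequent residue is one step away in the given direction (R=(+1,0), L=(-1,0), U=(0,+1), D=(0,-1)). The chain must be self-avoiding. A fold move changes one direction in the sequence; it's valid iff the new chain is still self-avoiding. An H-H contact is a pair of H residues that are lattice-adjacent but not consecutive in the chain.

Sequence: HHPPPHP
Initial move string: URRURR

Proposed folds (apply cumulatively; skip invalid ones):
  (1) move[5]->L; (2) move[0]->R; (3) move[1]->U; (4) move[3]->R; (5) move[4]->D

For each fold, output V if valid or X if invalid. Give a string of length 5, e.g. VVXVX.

Answer: XVVVV

Derivation:
Initial: URRURR -> [(0, 0), (0, 1), (1, 1), (2, 1), (2, 2), (3, 2), (4, 2)]
Fold 1: move[5]->L => URRURL INVALID (collision), skipped
Fold 2: move[0]->R => RRRURR VALID
Fold 3: move[1]->U => RURURR VALID
Fold 4: move[3]->R => RURRRR VALID
Fold 5: move[4]->D => RURRDR VALID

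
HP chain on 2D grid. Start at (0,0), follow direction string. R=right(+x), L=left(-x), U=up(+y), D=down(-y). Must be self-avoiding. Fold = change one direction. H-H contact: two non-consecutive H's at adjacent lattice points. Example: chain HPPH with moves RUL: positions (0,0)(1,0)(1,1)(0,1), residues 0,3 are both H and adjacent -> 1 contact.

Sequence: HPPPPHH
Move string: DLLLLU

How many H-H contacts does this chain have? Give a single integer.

Positions: [(0, 0), (0, -1), (-1, -1), (-2, -1), (-3, -1), (-4, -1), (-4, 0)]
No H-H contacts found.

Answer: 0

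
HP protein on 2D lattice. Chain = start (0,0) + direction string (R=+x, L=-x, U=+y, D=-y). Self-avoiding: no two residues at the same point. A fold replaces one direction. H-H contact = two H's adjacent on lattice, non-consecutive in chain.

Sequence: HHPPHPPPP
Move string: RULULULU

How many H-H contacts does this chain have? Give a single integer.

Answer: 0

Derivation:
Positions: [(0, 0), (1, 0), (1, 1), (0, 1), (0, 2), (-1, 2), (-1, 3), (-2, 3), (-2, 4)]
No H-H contacts found.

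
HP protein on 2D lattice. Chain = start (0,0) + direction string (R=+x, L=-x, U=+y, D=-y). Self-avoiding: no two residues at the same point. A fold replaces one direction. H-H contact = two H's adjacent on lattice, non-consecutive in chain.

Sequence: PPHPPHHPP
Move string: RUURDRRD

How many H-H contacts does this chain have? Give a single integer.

Answer: 1

Derivation:
Positions: [(0, 0), (1, 0), (1, 1), (1, 2), (2, 2), (2, 1), (3, 1), (4, 1), (4, 0)]
H-H contact: residue 2 @(1,1) - residue 5 @(2, 1)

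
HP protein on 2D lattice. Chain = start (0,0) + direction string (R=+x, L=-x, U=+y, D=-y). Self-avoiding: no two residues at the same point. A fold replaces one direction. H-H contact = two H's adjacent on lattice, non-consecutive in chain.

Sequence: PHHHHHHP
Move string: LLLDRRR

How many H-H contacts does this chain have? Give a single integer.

Positions: [(0, 0), (-1, 0), (-2, 0), (-3, 0), (-3, -1), (-2, -1), (-1, -1), (0, -1)]
H-H contact: residue 1 @(-1,0) - residue 6 @(-1, -1)
H-H contact: residue 2 @(-2,0) - residue 5 @(-2, -1)

Answer: 2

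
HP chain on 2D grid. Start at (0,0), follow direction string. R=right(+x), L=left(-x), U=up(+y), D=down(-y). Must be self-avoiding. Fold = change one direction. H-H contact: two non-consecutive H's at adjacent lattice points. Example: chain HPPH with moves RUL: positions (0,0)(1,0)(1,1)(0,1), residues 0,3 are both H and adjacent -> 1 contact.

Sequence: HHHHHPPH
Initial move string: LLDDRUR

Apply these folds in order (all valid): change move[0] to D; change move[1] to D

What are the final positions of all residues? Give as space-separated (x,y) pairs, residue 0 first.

Answer: (0,0) (0,-1) (0,-2) (0,-3) (0,-4) (1,-4) (1,-3) (2,-3)

Derivation:
Initial moves: LLDDRUR
Fold: move[0]->D => DLDDRUR (positions: [(0, 0), (0, -1), (-1, -1), (-1, -2), (-1, -3), (0, -3), (0, -2), (1, -2)])
Fold: move[1]->D => DDDDRUR (positions: [(0, 0), (0, -1), (0, -2), (0, -3), (0, -4), (1, -4), (1, -3), (2, -3)])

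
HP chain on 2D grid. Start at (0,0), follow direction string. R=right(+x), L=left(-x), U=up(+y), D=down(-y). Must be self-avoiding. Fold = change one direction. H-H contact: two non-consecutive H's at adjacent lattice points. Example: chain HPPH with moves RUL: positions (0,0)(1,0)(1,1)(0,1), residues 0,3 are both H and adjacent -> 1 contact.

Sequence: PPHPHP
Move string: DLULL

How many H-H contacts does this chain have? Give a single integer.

Answer: 0

Derivation:
Positions: [(0, 0), (0, -1), (-1, -1), (-1, 0), (-2, 0), (-3, 0)]
No H-H contacts found.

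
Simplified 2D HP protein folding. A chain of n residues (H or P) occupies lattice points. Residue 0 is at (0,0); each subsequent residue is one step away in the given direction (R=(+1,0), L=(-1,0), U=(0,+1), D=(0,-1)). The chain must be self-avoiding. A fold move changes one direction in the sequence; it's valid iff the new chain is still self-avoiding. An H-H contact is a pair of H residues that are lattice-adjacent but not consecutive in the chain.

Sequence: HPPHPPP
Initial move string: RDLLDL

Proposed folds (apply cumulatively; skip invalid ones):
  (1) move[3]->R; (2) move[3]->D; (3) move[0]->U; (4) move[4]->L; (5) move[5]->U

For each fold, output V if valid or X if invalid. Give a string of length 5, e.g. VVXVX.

Answer: XVXVV

Derivation:
Initial: RDLLDL -> [(0, 0), (1, 0), (1, -1), (0, -1), (-1, -1), (-1, -2), (-2, -2)]
Fold 1: move[3]->R => RDLRDL INVALID (collision), skipped
Fold 2: move[3]->D => RDLDDL VALID
Fold 3: move[0]->U => UDLDDL INVALID (collision), skipped
Fold 4: move[4]->L => RDLDLL VALID
Fold 5: move[5]->U => RDLDLU VALID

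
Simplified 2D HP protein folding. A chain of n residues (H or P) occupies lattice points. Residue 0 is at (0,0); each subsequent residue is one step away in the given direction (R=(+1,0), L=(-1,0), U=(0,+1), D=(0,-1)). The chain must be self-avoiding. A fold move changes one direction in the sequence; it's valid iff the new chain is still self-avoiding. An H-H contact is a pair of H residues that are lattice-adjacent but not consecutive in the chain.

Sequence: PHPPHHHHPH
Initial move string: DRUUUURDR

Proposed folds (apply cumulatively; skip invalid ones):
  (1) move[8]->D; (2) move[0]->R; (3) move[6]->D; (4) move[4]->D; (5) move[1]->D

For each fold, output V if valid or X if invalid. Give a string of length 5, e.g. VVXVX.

Answer: VVXXX

Derivation:
Initial: DRUUUURDR -> [(0, 0), (0, -1), (1, -1), (1, 0), (1, 1), (1, 2), (1, 3), (2, 3), (2, 2), (3, 2)]
Fold 1: move[8]->D => DRUUUURDD VALID
Fold 2: move[0]->R => RRUUUURDD VALID
Fold 3: move[6]->D => RRUUUUDDD INVALID (collision), skipped
Fold 4: move[4]->D => RRUUDURDD INVALID (collision), skipped
Fold 5: move[1]->D => RDUUUURDD INVALID (collision), skipped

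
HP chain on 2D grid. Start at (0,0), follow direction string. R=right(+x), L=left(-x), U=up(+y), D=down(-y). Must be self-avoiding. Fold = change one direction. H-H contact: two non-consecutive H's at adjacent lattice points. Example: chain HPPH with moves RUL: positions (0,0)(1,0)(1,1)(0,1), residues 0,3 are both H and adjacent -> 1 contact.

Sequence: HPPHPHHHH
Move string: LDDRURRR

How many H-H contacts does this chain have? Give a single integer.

Positions: [(0, 0), (-1, 0), (-1, -1), (-1, -2), (0, -2), (0, -1), (1, -1), (2, -1), (3, -1)]
H-H contact: residue 0 @(0,0) - residue 5 @(0, -1)

Answer: 1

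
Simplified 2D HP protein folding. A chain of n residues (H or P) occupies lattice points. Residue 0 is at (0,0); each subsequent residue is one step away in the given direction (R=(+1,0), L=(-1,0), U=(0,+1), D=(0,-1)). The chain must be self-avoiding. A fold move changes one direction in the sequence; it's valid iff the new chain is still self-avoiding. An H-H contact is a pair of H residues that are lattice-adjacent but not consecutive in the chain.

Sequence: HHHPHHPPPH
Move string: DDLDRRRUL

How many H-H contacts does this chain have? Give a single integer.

Answer: 2

Derivation:
Positions: [(0, 0), (0, -1), (0, -2), (-1, -2), (-1, -3), (0, -3), (1, -3), (2, -3), (2, -2), (1, -2)]
H-H contact: residue 2 @(0,-2) - residue 9 @(1, -2)
H-H contact: residue 2 @(0,-2) - residue 5 @(0, -3)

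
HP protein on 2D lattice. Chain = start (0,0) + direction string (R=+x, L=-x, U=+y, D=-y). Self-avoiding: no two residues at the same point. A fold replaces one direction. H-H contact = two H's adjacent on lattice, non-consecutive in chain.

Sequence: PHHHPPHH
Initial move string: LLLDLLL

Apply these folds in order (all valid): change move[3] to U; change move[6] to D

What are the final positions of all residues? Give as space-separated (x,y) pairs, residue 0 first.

Initial moves: LLLDLLL
Fold: move[3]->U => LLLULLL (positions: [(0, 0), (-1, 0), (-2, 0), (-3, 0), (-3, 1), (-4, 1), (-5, 1), (-6, 1)])
Fold: move[6]->D => LLLULLD (positions: [(0, 0), (-1, 0), (-2, 0), (-3, 0), (-3, 1), (-4, 1), (-5, 1), (-5, 0)])

Answer: (0,0) (-1,0) (-2,0) (-3,0) (-3,1) (-4,1) (-5,1) (-5,0)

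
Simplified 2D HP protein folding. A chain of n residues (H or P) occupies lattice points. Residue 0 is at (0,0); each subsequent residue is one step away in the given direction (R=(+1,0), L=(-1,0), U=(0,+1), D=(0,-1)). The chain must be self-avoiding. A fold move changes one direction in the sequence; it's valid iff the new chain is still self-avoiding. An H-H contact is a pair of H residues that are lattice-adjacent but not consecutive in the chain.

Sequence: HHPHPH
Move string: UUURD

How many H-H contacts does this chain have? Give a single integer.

Positions: [(0, 0), (0, 1), (0, 2), (0, 3), (1, 3), (1, 2)]
No H-H contacts found.

Answer: 0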